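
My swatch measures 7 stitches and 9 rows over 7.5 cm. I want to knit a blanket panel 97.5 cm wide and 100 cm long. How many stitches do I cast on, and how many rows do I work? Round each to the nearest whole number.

Stitch gauge = 7/7.5 = 0.933 sts/cm; 97.5 × 0.933 = 91.00 → 91 sts.
Row gauge = 9/7.5 = 1.2 rows/cm; 100 × 1.2 = 120.00 → 120 rows.

Cast on 91 stitches and work 120 rows.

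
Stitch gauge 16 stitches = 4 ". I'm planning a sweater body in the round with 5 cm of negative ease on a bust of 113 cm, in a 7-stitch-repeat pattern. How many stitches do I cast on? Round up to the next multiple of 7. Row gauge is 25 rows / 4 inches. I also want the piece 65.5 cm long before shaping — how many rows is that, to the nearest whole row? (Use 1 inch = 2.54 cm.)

Cast on 175 stitches; work 161 rows.

Finished = 113 − 5 = 108 cm.
108 cm × 1/2.54 = 42.52 inches.
16/4 = 4 sts per in; 42.52 × 4 = 170.08 sts.
Next multiple of 7 → 175.
65.5 cm = 25.79 inches; × 6.25 = 161.17 → 161 rows.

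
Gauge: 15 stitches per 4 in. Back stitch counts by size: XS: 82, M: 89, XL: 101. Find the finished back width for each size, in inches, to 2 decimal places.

XS 21.87 inches; M 23.73 inches; XL 26.93 inches.

15/4 = 3.75 sts per in.
XS: 82 / 3.75 = 21.867 → 21.87 in.
M: 89 / 3.75 = 23.733 → 23.73 in.
XL: 101 / 3.75 = 26.933 → 26.93 in.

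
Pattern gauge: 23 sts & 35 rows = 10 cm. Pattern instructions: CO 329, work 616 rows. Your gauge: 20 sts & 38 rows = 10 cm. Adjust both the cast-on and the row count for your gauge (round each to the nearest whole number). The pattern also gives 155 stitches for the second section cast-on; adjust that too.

Cast on 286 stitches; work 669 rows; second section cast-on 135 stitches.

Stitches: 329 × 20/23 = 286.09 → 286.
Rows: 616 × 38/35 = 668.80 → 669.
second section cast-on: 155 × 20/23 = 134.78 → 135.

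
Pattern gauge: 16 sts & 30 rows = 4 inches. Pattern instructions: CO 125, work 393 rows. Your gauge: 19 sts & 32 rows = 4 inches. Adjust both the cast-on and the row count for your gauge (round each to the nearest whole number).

Cast on 148 stitches; work 419 rows.

Stitches: 125 × 19/16 = 148.44 → 148.
Rows: 393 × 32/30 = 419.20 → 419.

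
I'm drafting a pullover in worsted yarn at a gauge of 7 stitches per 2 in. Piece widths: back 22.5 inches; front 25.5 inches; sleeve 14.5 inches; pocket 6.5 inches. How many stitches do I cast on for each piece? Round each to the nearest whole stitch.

back 79; front 89; sleeve 51; pocket 23.

Rate = 7/2 = 3.5 sts per in.
back: 22.5 × 3.5 = 78.75 → 79.
front: 25.5 × 3.5 = 89.25 → 89.
sleeve: 14.5 × 3.5 = 50.75 → 51.
pocket: 6.5 × 3.5 = 22.75 → 23.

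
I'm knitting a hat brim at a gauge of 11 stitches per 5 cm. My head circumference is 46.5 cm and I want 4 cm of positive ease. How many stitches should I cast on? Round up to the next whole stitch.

CO 112 sts.

Finished = 46.5 + 4 = 50.5 cm.
11 / 5 = 2.2 sts per cm.
50.50 × 2.2 = 111.10 sts.
→ 112 sts.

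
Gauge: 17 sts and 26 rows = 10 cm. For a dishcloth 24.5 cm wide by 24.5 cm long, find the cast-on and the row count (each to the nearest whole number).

Cast on 42 stitches and work 64 rows.

Stitch gauge = 17/10 = 1.7 sts/cm; 24.5 × 1.7 = 41.65 → 42 sts.
Row gauge = 26/10 = 2.6 rows/cm; 24.5 × 2.6 = 63.70 → 64 rows.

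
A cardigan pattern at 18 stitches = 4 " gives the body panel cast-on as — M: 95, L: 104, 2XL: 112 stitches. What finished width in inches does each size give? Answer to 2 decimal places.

M 21.11 inches; L 23.11 inches; 2XL 24.89 inches.

18/4 = 4.5 sts per in.
M: 95 / 4.5 = 21.111 → 21.11 in.
L: 104 / 4.5 = 23.111 → 23.11 in.
2XL: 112 / 4.5 = 24.889 → 24.89 in.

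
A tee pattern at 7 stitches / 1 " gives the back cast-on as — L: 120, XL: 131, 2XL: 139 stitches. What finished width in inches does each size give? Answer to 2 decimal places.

L 17.14 inches; XL 18.71 inches; 2XL 19.86 inches.

7/1 = 7 sts per in.
L: 120 / 7 = 17.143 → 17.14 in.
XL: 131 / 7 = 18.714 → 18.71 in.
2XL: 139 / 7 = 19.857 → 19.86 in.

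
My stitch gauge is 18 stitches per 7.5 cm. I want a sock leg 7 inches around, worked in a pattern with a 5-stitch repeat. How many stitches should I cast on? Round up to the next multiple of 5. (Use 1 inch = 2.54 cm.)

Cast on 45 stitches.

7 in = 7 × 2.54 = 17.78 cm.
18 / 7.5 = 2.4 sts/cm.
17.78 × 2.4 = 42.67 sts.
→ 45.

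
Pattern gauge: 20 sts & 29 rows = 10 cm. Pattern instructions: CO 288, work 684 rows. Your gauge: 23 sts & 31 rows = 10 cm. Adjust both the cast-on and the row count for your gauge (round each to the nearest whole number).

Stitches: 288 × 23/20 = 331.20 → 331.
Rows: 684 × 31/29 = 731.17 → 731.

Cast on 331 stitches; work 731 rows.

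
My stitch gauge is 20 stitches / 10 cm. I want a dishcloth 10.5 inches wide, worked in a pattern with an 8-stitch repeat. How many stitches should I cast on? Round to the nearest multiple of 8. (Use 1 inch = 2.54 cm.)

CO 56 sts.

10.5 in = 10.5 × 2.54 = 26.67 cm.
20 / 10 = 2 sts/cm.
26.67 × 2 = 53.34 sts.
→ 56.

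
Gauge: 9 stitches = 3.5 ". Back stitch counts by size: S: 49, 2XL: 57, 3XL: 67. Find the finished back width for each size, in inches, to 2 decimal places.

S 19.06 inches; 2XL 22.17 inches; 3XL 26.06 inches.

9/3.5 = 2.571 sts per in.
S: 49 / 2.571 = 19.056 → 19.06 in.
2XL: 57 / 2.571 = 22.167 → 22.17 in.
3XL: 67 / 2.571 = 26.056 → 26.06 in.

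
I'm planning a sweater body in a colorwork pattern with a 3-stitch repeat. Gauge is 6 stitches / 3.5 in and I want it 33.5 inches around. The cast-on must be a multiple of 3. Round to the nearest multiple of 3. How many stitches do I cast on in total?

CO 57 sts.

6 / 3.5 = 1.714 sts per inch.
33.5 × 1.714 = 57.43 sts.
Nearest multiple of 3: 57.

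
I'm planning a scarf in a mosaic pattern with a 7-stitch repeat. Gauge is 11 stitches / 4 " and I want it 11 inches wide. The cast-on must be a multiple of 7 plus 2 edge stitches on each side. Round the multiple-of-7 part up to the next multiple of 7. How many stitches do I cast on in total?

11 / 4 = 2.75 sts per inch.
11 × 2.75 = 30.25 sts.
Less 4 edge sts → 26.25 for the repeat.
Next multiple of 7: 28.
Add back 4 edge sts → 32.

Cast on 32 stitches.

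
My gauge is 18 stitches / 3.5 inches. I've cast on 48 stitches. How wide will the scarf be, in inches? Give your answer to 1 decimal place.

9.3 inches.

18 stitches / 3.5 inch = 5.143 stitches per inch.
48 / 5.143 = 9.33 inches.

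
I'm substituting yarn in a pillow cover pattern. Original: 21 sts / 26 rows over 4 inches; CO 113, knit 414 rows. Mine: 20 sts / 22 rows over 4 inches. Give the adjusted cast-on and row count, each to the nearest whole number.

Stitches: 113 × 20/21 = 107.62 → 108.
Rows: 414 × 22/26 = 350.31 → 350.

Cast on 108 stitches; work 350 rows.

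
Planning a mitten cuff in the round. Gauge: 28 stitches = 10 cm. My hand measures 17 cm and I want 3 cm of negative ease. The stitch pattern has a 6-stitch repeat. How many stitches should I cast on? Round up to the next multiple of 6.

Finished = 17 − 3 = 14 cm.
28 / 10 = 2.8 sts/cm.
14 × 2.8 = 39.20 sts.
Next multiple of 6: 42.

42 stitches.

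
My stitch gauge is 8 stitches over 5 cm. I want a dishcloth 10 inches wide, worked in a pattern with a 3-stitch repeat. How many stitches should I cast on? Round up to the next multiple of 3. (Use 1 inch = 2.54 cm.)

CO 42 sts.

10 in = 10 × 2.54 = 25.40 cm.
8 / 5 = 1.6 sts/cm.
25.40 × 1.6 = 40.64 sts.
→ 42.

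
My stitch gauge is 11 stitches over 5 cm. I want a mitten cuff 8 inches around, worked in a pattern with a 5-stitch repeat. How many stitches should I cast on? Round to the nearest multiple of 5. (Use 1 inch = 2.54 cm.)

45 stitches.

8 in = 8 × 2.54 = 20.32 cm.
11 / 5 = 2.2 sts/cm.
20.32 × 2.2 = 44.70 sts.
→ 45.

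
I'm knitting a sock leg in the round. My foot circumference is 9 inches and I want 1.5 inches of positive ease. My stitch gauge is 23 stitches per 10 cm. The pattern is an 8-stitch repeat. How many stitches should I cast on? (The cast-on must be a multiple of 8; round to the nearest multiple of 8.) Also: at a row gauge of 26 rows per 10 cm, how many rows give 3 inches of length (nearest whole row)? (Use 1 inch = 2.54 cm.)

Finished = 9 + 1.5 = 10.5 inches.
10.5 inches × 2.54 = 26.67 cm.
23/10 = 2.3 sts per cm; 26.67 × 2.3 = 61.34 sts.
Nearest multiple of 8 → 64.
3 inches = 7.62 cm; × 2.6 = 19.81 → 20 rows.

Cast on 64 stitches; work 20 rows.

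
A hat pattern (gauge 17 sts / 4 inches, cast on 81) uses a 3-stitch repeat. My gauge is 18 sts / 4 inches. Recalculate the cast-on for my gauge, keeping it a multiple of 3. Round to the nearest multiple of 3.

81 × 18 / 17 = 85.76.
Nearest multiple of 3: 87.

CO 87 sts.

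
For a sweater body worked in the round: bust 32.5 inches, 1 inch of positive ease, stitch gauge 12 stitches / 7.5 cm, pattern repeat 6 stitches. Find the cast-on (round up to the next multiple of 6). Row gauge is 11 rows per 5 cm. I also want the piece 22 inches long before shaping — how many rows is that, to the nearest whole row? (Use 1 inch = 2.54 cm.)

Finished = 32.5 + 1 = 33.5 inches.
33.5 inches × 2.54 = 85.09 cm.
12/7.5 = 1.6 sts per cm; 85.09 × 1.6 = 136.14 sts.
Next multiple of 6 → 138.
22 inches = 55.88 cm; × 2.2 = 122.94 → 123 rows.

Cast on 138 stitches; work 123 rows.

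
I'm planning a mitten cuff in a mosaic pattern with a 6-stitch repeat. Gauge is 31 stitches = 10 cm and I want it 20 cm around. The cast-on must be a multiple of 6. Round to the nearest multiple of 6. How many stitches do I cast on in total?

CO 60 sts.

31 / 10 = 3.1 sts per cm.
20 × 3.1 = 62.00 sts.
Nearest multiple of 6: 60.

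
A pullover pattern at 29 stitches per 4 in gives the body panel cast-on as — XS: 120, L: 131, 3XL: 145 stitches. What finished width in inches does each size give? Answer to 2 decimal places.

XS 16.55 inches; L 18.07 inches; 3XL 20.00 inches.

29/4 = 7.25 sts per in.
XS: 120 / 7.25 = 16.552 → 16.55 in.
L: 131 / 7.25 = 18.069 → 18.07 in.
3XL: 145 / 7.25 = 20.000 → 20.00 in.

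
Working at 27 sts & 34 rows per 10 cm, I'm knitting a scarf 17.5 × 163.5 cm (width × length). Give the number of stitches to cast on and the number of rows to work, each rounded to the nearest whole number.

Stitch gauge = 27/10 = 2.7 sts/cm; 17.5 × 2.7 = 47.25 → 47 sts.
Row gauge = 34/10 = 3.4 rows/cm; 163.5 × 3.4 = 555.90 → 556 rows.

Cast on 47 stitches and work 556 rows.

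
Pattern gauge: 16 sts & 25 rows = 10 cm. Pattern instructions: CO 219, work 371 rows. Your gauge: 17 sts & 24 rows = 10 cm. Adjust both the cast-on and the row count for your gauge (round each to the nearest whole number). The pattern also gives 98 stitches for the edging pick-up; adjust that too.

Stitches: 219 × 17/16 = 232.69 → 233.
Rows: 371 × 24/25 = 356.16 → 356.
edging pick-up: 98 × 17/16 = 104.12 → 104.

Cast on 233 stitches; work 356 rows; edging pick-up 104 stitches.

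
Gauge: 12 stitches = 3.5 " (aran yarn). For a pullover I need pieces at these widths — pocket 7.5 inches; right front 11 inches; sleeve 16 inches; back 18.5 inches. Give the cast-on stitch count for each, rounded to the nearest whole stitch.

pocket 26; right front 38; sleeve 55; back 63.

Rate = 12/3.5 = 3.429 sts per in.
pocket: 7.5 × 3.429 = 25.71 → 26.
right front: 11 × 3.429 = 37.71 → 38.
sleeve: 16 × 3.429 = 54.86 → 55.
back: 18.5 × 3.429 = 63.43 → 63.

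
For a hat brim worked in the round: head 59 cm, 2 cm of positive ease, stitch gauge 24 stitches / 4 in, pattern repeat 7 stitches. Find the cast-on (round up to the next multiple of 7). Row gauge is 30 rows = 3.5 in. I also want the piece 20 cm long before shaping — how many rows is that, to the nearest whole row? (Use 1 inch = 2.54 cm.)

Cast on 147 stitches; work 67 rows.

Finished = 59 + 2 = 61 cm.
61 cm × 1/2.54 = 24.02 inches.
24/4 = 6 sts per in; 24.02 × 6 = 144.09 sts.
Next multiple of 7 → 147.
20 cm = 7.87 inches; × 8.571 = 67.49 → 67 rows.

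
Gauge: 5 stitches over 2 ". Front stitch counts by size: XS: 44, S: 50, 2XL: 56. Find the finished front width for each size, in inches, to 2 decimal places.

XS 17.60 inches; S 20.00 inches; 2XL 22.40 inches.

5/2 = 2.5 sts per in.
XS: 44 / 2.5 = 17.600 → 17.60 in.
S: 50 / 2.5 = 20.000 → 20.00 in.
2XL: 56 / 2.5 = 22.400 → 22.40 in.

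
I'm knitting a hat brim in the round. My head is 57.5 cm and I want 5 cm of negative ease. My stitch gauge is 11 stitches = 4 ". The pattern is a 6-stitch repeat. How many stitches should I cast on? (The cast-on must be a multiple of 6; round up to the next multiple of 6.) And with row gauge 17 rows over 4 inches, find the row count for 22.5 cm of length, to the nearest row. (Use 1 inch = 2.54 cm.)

Cast on 60 stitches; work 38 rows.

Finished = 57.5 − 5 = 52.5 cm.
52.5 cm × 1/2.54 = 20.67 inches.
11/4 = 2.75 sts per in; 20.67 × 2.75 = 56.84 sts.
Next multiple of 6 → 60.
22.5 cm = 8.86 inches; × 4.25 = 37.65 → 38 rows.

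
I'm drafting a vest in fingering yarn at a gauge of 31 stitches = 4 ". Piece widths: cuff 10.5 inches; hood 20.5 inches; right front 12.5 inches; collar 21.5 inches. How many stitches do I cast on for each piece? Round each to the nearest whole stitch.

cuff 81; hood 159; right front 97; collar 167.

Rate = 31/4 = 7.75 sts per in.
cuff: 10.5 × 7.75 = 81.38 → 81.
hood: 20.5 × 7.75 = 158.88 → 159.
right front: 12.5 × 7.75 = 96.88 → 97.
collar: 21.5 × 7.75 = 166.62 → 167.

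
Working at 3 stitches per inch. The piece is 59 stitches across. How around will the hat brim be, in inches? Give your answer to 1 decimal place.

19.7 inches.

3 stitches / 1 inch = 3 stitches per inch.
59 / 3 = 19.67 inches.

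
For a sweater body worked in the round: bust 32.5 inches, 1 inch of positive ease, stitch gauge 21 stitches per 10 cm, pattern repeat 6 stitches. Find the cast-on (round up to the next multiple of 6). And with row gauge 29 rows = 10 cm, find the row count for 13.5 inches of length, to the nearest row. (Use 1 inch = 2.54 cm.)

Finished = 32.5 + 1 = 33.5 inches.
33.5 inches × 2.54 = 85.09 cm.
21/10 = 2.1 sts per cm; 85.09 × 2.1 = 178.69 sts.
Next multiple of 6 → 180.
13.5 inches = 34.29 cm; × 2.9 = 99.44 → 99 rows.

Cast on 180 stitches; work 99 rows.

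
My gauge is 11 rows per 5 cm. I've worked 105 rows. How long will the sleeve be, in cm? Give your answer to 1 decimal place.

47.7 cm.

11 rows / 5 cm = 2.2 rows per cm.
105 / 2.2 = 47.73 cm.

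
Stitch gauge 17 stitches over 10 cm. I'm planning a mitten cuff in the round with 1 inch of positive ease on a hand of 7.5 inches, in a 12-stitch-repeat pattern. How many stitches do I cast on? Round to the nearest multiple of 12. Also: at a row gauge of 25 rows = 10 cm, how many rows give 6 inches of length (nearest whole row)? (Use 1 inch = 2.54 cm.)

Finished = 7.5 + 1 = 8.5 inches.
8.5 inches × 2.54 = 21.59 cm.
17/10 = 1.7 sts per cm; 21.59 × 1.7 = 36.70 sts.
Nearest multiple of 12 → 36.
6 inches = 15.24 cm; × 2.5 = 38.10 → 38 rows.

Cast on 36 stitches; work 38 rows.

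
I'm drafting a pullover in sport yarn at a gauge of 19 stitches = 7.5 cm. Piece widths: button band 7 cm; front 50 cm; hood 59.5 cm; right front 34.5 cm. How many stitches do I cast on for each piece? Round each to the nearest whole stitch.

button band 18; front 127; hood 151; right front 87.

Rate = 19/7.5 = 2.533 sts per cm.
button band: 7 × 2.533 = 17.73 → 18.
front: 50 × 2.533 = 126.67 → 127.
hood: 59.5 × 2.533 = 150.73 → 151.
right front: 34.5 × 2.533 = 87.40 → 87.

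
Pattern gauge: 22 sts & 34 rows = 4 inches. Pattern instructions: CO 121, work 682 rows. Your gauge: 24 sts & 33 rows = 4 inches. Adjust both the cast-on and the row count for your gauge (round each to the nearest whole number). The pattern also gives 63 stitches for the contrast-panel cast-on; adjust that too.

Cast on 132 stitches; work 662 rows; contrast-panel cast-on 69 stitches.

Stitches: 121 × 24/22 = 132.00 → 132.
Rows: 682 × 33/34 = 661.94 → 662.
contrast-panel cast-on: 63 × 24/22 = 68.73 → 69.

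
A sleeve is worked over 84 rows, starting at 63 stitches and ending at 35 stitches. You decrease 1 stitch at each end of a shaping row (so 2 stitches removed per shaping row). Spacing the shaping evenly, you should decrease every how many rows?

Decrease every 6th row.

Stitches to remove: |35 − 63| = 28.
Shaping rows needed: 28 / 2 = 14.
84 rows / 14 = every 6 rows.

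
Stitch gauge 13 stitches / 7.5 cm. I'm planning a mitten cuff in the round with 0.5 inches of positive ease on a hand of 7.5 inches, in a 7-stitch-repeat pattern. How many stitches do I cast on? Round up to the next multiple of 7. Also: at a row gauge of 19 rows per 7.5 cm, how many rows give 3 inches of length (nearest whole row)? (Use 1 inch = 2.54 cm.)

Finished = 7.5 + 0.5 = 8 inches.
8 inches × 2.54 = 20.32 cm.
13/7.5 = 1.733 sts per cm; 20.32 × 1.733 = 35.22 sts.
Next multiple of 7 → 42.
3 inches = 7.62 cm; × 2.533 = 19.30 → 19 rows.

Cast on 42 stitches; work 19 rows.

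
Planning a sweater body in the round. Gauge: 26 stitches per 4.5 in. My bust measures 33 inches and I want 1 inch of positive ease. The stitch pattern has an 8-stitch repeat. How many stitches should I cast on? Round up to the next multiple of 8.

Finished = 33 + 1 = 34 inches.
26 / 4.5 = 5.778 sts/in.
34 × 5.778 = 196.44 sts.
Next multiple of 8: 200.

200 stitches.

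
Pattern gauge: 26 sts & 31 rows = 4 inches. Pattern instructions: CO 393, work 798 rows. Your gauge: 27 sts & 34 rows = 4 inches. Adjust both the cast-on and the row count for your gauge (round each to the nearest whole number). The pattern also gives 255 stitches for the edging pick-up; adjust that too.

Stitches: 393 × 27/26 = 408.12 → 408.
Rows: 798 × 34/31 = 875.23 → 875.
edging pick-up: 255 × 27/26 = 264.81 → 265.

Cast on 408 stitches; work 875 rows; edging pick-up 265 stitches.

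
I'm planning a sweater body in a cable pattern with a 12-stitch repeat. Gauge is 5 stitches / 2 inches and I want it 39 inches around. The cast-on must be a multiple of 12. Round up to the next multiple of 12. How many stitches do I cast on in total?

5 / 2 = 2.5 sts per inch.
39 × 2.5 = 97.50 sts.
Next multiple of 12: 108.

Cast on 108 stitches.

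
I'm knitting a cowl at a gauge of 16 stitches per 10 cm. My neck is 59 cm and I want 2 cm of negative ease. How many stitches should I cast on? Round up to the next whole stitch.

Finished = 59 − 2 = 57 cm.
16 / 10 = 1.6 sts per cm.
57.00 × 1.6 = 91.20 sts.
→ 92 sts.

92 stitches.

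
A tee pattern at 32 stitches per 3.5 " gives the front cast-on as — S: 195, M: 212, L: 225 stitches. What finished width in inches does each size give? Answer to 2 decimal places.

S 21.33 inches; M 23.19 inches; L 24.61 inches.

32/3.5 = 9.143 sts per in.
S: 195 / 9.143 = 21.328 → 21.33 in.
M: 212 / 9.143 = 23.188 → 23.19 in.
L: 225 / 9.143 = 24.609 → 24.61 in.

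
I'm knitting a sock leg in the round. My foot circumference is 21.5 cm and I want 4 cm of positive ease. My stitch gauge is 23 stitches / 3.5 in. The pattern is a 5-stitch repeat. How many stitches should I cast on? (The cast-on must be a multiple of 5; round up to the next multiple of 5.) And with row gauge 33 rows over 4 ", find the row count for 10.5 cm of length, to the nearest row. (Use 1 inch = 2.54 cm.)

Cast on 70 stitches; work 34 rows.

Finished = 21.5 + 4 = 25.5 cm.
25.5 cm × 1/2.54 = 10.04 inches.
23/3.5 = 6.571 sts per in; 10.04 × 6.571 = 65.97 sts.
Next multiple of 5 → 70.
10.5 cm = 4.13 inches; × 8.25 = 34.10 → 34 rows.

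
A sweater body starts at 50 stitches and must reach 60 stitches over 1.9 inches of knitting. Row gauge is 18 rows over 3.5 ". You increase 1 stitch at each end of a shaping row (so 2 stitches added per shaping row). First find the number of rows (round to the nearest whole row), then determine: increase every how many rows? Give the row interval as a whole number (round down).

Increase every 2nd row.

Rows = 1.9 × 5.143 = 9.8 → 10 rows.
Stitches to add: 10 → 5 shaping rows (at 2 st each).
10 / 5 = 2.00 → every 2 rows.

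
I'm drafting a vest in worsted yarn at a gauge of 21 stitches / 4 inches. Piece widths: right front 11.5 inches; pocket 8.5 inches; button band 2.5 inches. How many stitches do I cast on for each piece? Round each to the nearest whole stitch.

Rate = 21/4 = 5.25 sts per in.
right front: 11.5 × 5.25 = 60.38 → 60.
pocket: 8.5 × 5.25 = 44.62 → 45.
button band: 2.5 × 5.25 = 13.12 → 13.

right front 60; pocket 45; button band 13.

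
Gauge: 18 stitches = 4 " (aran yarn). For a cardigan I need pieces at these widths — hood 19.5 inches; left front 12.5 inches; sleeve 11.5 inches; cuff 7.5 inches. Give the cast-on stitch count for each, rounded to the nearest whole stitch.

hood 88; left front 56; sleeve 52; cuff 34.

Rate = 18/4 = 4.5 sts per in.
hood: 19.5 × 4.5 = 87.75 → 88.
left front: 12.5 × 4.5 = 56.25 → 56.
sleeve: 11.5 × 4.5 = 51.75 → 52.
cuff: 7.5 × 4.5 = 33.75 → 34.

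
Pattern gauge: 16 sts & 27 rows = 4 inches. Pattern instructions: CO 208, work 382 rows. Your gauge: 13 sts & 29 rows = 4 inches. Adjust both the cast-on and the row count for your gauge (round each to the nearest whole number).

Stitches: 208 × 13/16 = 169.00 → 169.
Rows: 382 × 29/27 = 410.30 → 410.

Cast on 169 stitches; work 410 rows.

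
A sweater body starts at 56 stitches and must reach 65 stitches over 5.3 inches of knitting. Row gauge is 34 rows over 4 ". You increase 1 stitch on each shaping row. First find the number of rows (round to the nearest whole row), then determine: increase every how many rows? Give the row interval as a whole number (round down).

Rows = 5.3 × 8.5 = 45.0 → 45 rows.
Stitches to add: 9 → 9 shaping rows (at 1 st each).
45 / 9 = 5.00 → every 5 rows.

Increase every 5th row.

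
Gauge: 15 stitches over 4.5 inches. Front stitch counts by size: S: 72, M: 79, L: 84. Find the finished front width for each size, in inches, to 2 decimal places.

S 21.60 inches; M 23.70 inches; L 25.20 inches.

15/4.5 = 3.333 sts per in.
S: 72 / 3.333 = 21.600 → 21.60 in.
M: 79 / 3.333 = 23.700 → 23.70 in.
L: 84 / 3.333 = 25.200 → 25.20 in.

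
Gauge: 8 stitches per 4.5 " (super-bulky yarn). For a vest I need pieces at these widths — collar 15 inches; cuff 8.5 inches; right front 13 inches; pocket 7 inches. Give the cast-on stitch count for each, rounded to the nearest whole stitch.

collar 27; cuff 15; right front 23; pocket 12.

Rate = 8/4.5 = 1.778 sts per in.
collar: 15 × 1.778 = 26.67 → 27.
cuff: 8.5 × 1.778 = 15.11 → 15.
right front: 13 × 1.778 = 23.11 → 23.
pocket: 7 × 1.778 = 12.44 → 12.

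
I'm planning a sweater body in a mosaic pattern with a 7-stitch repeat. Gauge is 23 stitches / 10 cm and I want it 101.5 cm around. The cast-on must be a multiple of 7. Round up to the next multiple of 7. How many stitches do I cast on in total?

23 / 10 = 2.3 sts per cm.
101.5 × 2.3 = 233.45 sts.
Next multiple of 7: 238.

CO 238 sts.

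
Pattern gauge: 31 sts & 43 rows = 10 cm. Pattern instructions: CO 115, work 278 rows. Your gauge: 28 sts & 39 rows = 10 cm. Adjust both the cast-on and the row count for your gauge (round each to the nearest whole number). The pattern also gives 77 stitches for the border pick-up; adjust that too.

Stitches: 115 × 28/31 = 103.87 → 104.
Rows: 278 × 39/43 = 252.14 → 252.
border pick-up: 77 × 28/31 = 69.55 → 70.

Cast on 104 stitches; work 252 rows; border pick-up 70 stitches.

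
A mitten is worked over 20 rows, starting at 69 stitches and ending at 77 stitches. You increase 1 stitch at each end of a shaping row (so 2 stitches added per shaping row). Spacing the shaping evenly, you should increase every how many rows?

Increase every 5th row.

Stitches to add: |77 − 69| = 8.
Shaping rows needed: 8 / 2 = 4.
20 rows / 4 = every 5 rows.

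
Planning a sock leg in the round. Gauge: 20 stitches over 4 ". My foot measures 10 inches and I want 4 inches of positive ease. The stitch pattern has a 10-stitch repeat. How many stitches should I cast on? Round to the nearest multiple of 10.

Finished = 10 + 4 = 14 inches.
20 / 4 = 5 sts/in.
14 × 5 = 70.00 sts.
Nearest multiple of 10: 70.

CO 70 sts.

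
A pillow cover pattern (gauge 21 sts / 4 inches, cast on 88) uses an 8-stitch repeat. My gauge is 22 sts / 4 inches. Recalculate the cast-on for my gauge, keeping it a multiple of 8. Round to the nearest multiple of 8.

88 × 22 / 21 = 92.19.
Nearest multiple of 8: 96.

96 stitches.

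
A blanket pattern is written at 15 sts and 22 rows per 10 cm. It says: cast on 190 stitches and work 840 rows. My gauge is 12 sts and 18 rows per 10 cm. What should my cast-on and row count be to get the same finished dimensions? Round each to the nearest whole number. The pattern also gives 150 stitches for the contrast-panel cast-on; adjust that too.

Stitches: 190 × 12/15 = 152.00 → 152.
Rows: 840 × 18/22 = 687.27 → 687.
contrast-panel cast-on: 150 × 12/15 = 120.00 → 120.

Cast on 152 stitches; work 687 rows; contrast-panel cast-on 120 stitches.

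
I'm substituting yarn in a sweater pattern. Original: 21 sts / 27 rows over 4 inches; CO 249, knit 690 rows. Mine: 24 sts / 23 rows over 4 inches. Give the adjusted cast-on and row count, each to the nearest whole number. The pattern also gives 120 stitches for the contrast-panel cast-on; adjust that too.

Stitches: 249 × 24/21 = 284.57 → 285.
Rows: 690 × 23/27 = 587.78 → 588.
contrast-panel cast-on: 120 × 24/21 = 137.14 → 137.

Cast on 285 stitches; work 588 rows; contrast-panel cast-on 137 stitches.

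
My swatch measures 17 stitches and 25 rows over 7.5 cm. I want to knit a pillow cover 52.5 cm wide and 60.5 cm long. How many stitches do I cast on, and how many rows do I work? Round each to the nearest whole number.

Cast on 119 stitches and work 202 rows.

Stitch gauge = 17/7.5 = 2.267 sts/cm; 52.5 × 2.267 = 119.00 → 119 sts.
Row gauge = 25/7.5 = 3.333 rows/cm; 60.5 × 3.333 = 201.67 → 202 rows.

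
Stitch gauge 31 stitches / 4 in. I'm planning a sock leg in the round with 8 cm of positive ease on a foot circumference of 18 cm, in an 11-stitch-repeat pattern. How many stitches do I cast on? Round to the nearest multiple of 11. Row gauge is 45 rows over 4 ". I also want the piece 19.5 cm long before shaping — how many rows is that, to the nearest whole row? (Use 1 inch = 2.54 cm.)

Cast on 77 stitches; work 86 rows.

Finished = 18 + 8 = 26 cm.
26 cm × 1/2.54 = 10.24 inches.
31/4 = 7.75 sts per in; 10.24 × 7.75 = 79.33 sts.
Nearest multiple of 11 → 77.
19.5 cm = 7.68 inches; × 11.25 = 86.37 → 86 rows.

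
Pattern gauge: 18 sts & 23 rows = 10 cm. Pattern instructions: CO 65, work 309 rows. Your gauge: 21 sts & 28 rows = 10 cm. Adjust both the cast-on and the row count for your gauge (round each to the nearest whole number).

Stitches: 65 × 21/18 = 75.83 → 76.
Rows: 309 × 28/23 = 376.17 → 376.

Cast on 76 stitches; work 376 rows.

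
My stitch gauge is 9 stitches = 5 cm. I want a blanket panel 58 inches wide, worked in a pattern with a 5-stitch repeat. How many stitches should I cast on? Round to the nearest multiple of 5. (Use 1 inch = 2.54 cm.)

58 in = 58 × 2.54 = 147.32 cm.
9 / 5 = 1.8 sts/cm.
147.32 × 1.8 = 265.18 sts.
→ 265.

265 stitches.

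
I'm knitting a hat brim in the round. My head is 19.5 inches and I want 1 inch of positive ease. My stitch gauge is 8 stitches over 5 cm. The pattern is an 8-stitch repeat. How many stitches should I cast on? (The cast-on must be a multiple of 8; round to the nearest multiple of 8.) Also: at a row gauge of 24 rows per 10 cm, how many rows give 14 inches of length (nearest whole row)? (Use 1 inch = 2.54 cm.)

Cast on 80 stitches; work 85 rows.

Finished = 19.5 + 1 = 20.5 inches.
20.5 inches × 2.54 = 52.07 cm.
8/5 = 1.6 sts per cm; 52.07 × 1.6 = 83.31 sts.
Nearest multiple of 8 → 80.
14 inches = 35.56 cm; × 2.4 = 85.34 → 85 rows.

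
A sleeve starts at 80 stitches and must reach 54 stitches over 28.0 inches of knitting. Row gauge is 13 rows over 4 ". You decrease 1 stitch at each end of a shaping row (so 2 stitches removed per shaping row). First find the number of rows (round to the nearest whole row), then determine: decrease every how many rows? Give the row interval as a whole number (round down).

Rows = 28.0 × 3.25 = 91.0 → 91 rows.
Stitches to remove: 26 → 13 shaping rows (at 2 st each).
91 / 13 = 7.00 → every 7 rows.

Decrease every 7th row.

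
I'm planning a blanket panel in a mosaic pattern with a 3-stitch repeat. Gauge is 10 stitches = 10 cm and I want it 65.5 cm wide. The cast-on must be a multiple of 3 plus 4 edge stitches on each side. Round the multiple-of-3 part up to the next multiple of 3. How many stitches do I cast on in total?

68 stitches.

10 / 10 = 1 sts per cm.
65.5 × 1 = 65.50 sts.
Less 8 edge sts → 57.50 for the repeat.
Next multiple of 3: 60.
Add back 8 edge sts → 68.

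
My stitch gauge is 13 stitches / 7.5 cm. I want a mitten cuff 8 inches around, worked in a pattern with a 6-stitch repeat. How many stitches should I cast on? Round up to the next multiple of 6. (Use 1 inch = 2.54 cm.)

8 in = 8 × 2.54 = 20.32 cm.
13 / 7.5 = 1.733 sts/cm.
20.32 × 1.733 = 35.22 sts.
→ 36.

36 stitches.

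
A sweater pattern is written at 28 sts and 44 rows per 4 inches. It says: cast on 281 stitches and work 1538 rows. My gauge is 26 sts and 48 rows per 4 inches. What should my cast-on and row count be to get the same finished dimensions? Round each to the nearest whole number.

Cast on 261 stitches; work 1678 rows.

Stitches: 281 × 26/28 = 260.93 → 261.
Rows: 1538 × 48/44 = 1677.82 → 1678.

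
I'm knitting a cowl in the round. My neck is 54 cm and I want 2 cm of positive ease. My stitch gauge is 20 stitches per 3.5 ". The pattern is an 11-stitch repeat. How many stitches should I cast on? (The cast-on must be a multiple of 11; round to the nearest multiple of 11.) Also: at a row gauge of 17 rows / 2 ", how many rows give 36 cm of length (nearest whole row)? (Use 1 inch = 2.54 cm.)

Cast on 121 stitches; work 120 rows.

Finished = 54 + 2 = 56 cm.
56 cm × 1/2.54 = 22.05 inches.
20/3.5 = 5.714 sts per in; 22.05 × 5.714 = 125.98 sts.
Nearest multiple of 11 → 121.
36 cm = 14.17 inches; × 8.5 = 120.47 → 120 rows.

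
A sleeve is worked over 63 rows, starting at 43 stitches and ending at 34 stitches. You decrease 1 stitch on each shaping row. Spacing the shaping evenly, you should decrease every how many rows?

Stitches to remove: |34 − 43| = 9.
Shaping rows needed: 9 / 1 = 9.
63 rows / 9 = every 7 rows.

Decrease every 7th row.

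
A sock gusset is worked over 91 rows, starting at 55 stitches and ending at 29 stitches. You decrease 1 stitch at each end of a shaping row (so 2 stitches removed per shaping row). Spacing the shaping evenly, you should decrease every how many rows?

Stitches to remove: |29 − 55| = 26.
Shaping rows needed: 26 / 2 = 13.
91 rows / 13 = every 7 rows.

Decrease every 7th row.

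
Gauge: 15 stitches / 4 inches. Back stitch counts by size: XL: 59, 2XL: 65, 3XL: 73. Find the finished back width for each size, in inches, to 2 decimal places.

15/4 = 3.75 sts per in.
XL: 59 / 3.75 = 15.733 → 15.73 in.
2XL: 65 / 3.75 = 17.333 → 17.33 in.
3XL: 73 / 3.75 = 19.467 → 19.47 in.

XL 15.73 inches; 2XL 17.33 inches; 3XL 19.47 inches.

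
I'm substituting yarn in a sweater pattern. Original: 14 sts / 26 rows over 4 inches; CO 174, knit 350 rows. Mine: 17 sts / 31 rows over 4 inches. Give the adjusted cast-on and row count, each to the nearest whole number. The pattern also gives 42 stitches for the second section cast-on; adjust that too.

Cast on 211 stitches; work 417 rows; second section cast-on 51 stitches.

Stitches: 174 × 17/14 = 211.29 → 211.
Rows: 350 × 31/26 = 417.31 → 417.
second section cast-on: 42 × 17/14 = 51.00 → 51.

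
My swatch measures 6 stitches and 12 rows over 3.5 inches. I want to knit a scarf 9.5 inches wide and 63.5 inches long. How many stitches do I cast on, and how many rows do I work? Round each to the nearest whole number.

Cast on 16 stitches and work 218 rows.

Stitch gauge = 6/3.5 = 1.714 sts/in; 9.5 × 1.714 = 16.29 → 16 sts.
Row gauge = 12/3.5 = 3.429 rows/in; 63.5 × 3.429 = 217.71 → 218 rows.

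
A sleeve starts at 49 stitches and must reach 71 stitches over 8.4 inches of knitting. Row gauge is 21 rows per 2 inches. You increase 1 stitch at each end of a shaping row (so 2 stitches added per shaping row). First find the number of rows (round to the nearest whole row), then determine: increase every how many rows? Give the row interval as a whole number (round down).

Rows = 8.4 × 10.5 = 88.2 → 88 rows.
Stitches to add: 22 → 11 shaping rows (at 2 st each).
88 / 11 = 8.00 → every 8 rows.

Increase every 8th row.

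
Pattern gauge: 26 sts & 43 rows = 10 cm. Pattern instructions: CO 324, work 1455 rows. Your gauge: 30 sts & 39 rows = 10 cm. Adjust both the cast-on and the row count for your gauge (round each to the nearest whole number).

Cast on 374 stitches; work 1320 rows.

Stitches: 324 × 30/26 = 373.85 → 374.
Rows: 1455 × 39/43 = 1319.65 → 1320.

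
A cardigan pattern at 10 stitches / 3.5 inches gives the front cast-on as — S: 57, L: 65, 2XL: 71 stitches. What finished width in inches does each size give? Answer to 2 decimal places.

S 19.95 inches; L 22.75 inches; 2XL 24.85 inches.

10/3.5 = 2.857 sts per in.
S: 57 / 2.857 = 19.950 → 19.95 in.
L: 65 / 2.857 = 22.750 → 22.75 in.
2XL: 71 / 2.857 = 24.850 → 24.85 in.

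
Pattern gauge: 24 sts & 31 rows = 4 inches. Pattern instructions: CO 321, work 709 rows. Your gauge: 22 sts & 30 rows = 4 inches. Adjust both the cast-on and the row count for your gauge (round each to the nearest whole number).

Cast on 294 stitches; work 686 rows.

Stitches: 321 × 22/24 = 294.25 → 294.
Rows: 709 × 30/31 = 686.13 → 686.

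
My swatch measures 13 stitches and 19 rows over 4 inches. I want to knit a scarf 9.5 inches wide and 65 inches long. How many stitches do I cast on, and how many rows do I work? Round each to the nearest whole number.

Cast on 31 stitches and work 309 rows.

Stitch gauge = 13/4 = 3.25 sts/in; 9.5 × 3.25 = 30.88 → 31 sts.
Row gauge = 19/4 = 4.75 rows/in; 65 × 4.75 = 308.75 → 309 rows.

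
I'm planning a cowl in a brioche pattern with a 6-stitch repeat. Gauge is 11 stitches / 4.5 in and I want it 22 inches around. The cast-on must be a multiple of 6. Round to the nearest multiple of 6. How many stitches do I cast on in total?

11 / 4.5 = 2.444 sts per inch.
22 × 2.444 = 53.78 sts.
Nearest multiple of 6: 54.

54 stitches.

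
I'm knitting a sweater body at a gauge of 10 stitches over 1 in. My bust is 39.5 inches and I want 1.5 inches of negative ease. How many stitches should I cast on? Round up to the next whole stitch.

380 stitches.

Finished = 39.5 − 1.5 = 38 in.
10 / 1 = 10 sts per inch.
38.00 × 10 = 380.00 sts.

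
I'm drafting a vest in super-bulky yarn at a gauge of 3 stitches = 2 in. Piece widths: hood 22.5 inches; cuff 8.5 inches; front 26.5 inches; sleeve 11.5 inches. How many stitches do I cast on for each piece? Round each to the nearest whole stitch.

hood 34; cuff 13; front 40; sleeve 17.

Rate = 3/2 = 1.5 sts per in.
hood: 22.5 × 1.5 = 33.75 → 34.
cuff: 8.5 × 1.5 = 12.75 → 13.
front: 26.5 × 1.5 = 39.75 → 40.
sleeve: 11.5 × 1.5 = 17.25 → 17.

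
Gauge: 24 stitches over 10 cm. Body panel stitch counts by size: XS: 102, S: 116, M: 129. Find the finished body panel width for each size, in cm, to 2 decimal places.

XS 42.50 cm; S 48.33 cm; M 53.75 cm.

24/10 = 2.4 sts per cm.
XS: 102 / 2.4 = 42.500 → 42.50 cm.
S: 116 / 2.4 = 48.333 → 48.33 cm.
M: 129 / 2.4 = 53.750 → 53.75 cm.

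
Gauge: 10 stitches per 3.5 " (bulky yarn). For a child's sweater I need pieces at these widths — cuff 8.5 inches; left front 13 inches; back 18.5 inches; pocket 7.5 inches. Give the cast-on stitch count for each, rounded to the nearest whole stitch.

Rate = 10/3.5 = 2.857 sts per in.
cuff: 8.5 × 2.857 = 24.29 → 24.
left front: 13 × 2.857 = 37.14 → 37.
back: 18.5 × 2.857 = 52.86 → 53.
pocket: 7.5 × 2.857 = 21.43 → 21.

cuff 24; left front 37; back 53; pocket 21.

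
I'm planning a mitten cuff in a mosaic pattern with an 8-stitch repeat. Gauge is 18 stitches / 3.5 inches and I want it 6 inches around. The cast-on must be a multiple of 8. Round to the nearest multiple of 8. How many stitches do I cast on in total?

CO 32 sts.

18 / 3.5 = 5.143 sts per inch.
6 × 5.143 = 30.86 sts.
Nearest multiple of 8: 32.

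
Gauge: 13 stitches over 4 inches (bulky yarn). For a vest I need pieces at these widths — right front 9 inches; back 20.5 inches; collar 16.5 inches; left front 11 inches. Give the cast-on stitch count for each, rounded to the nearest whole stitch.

Rate = 13/4 = 3.25 sts per in.
right front: 9 × 3.25 = 29.25 → 29.
back: 20.5 × 3.25 = 66.62 → 67.
collar: 16.5 × 3.25 = 53.62 → 54.
left front: 11 × 3.25 = 35.75 → 36.

right front 29; back 67; collar 54; left front 36.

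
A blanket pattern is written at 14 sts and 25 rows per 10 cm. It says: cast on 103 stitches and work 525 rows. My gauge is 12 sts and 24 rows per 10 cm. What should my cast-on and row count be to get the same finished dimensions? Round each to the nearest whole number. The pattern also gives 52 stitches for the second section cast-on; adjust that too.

Stitches: 103 × 12/14 = 88.29 → 88.
Rows: 525 × 24/25 = 504.00 → 504.
second section cast-on: 52 × 12/14 = 44.57 → 45.

Cast on 88 stitches; work 504 rows; second section cast-on 45 stitches.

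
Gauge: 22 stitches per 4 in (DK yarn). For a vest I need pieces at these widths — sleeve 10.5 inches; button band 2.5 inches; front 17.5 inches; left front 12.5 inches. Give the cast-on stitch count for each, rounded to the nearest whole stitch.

Rate = 22/4 = 5.5 sts per in.
sleeve: 10.5 × 5.5 = 57.75 → 58.
button band: 2.5 × 5.5 = 13.75 → 14.
front: 17.5 × 5.5 = 96.25 → 96.
left front: 12.5 × 5.5 = 68.75 → 69.

sleeve 58; button band 14; front 96; left front 69.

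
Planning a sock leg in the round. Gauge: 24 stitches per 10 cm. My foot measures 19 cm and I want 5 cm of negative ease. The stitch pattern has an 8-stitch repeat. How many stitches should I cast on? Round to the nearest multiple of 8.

32 stitches.

Finished = 19 − 5 = 14 cm.
24 / 10 = 2.4 sts/cm.
14 × 2.4 = 33.60 sts.
Nearest multiple of 8: 32.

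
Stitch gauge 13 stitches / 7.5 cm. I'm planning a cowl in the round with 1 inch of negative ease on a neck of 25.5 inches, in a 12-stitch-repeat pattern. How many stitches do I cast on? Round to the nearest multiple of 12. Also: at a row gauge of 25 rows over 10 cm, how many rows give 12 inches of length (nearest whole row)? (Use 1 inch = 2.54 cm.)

Cast on 108 stitches; work 76 rows.

Finished = 25.5 − 1 = 24.5 inches.
24.5 inches × 2.54 = 62.23 cm.
13/7.5 = 1.733 sts per cm; 62.23 × 1.733 = 107.87 sts.
Nearest multiple of 12 → 108.
12 inches = 30.48 cm; × 2.5 = 76.20 → 76 rows.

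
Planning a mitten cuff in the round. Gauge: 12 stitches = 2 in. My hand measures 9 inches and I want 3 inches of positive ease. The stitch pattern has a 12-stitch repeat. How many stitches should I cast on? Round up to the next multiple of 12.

CO 72 sts.

Finished = 9 + 3 = 12 inches.
12 / 2 = 6 sts/in.
12 × 6 = 72.00 sts.
Next multiple of 12: 72.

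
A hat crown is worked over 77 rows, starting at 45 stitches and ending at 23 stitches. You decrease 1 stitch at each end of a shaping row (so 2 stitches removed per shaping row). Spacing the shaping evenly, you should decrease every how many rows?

Stitches to remove: |23 − 45| = 22.
Shaping rows needed: 22 / 2 = 11.
77 rows / 11 = every 7 rows.

Decrease every 7th row.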